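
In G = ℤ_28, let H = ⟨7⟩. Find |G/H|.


|⟨7⟩| = n / gcd(7, 28) = 28 / 7 = 4
H is normal (ℤ_28 is abelian).
|G/H| = |G| / |H| = 28 / 4 = 7

|G/H| = 7


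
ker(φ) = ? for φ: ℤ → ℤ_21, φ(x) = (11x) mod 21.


Kernel = preimage of identity
ker(φ) = {x ∈ ℤ : 11x ≡ 0 (mod 21)}. gcd(11,21) = 1, so 11x ≡ 0 (mod 21) ⟺ x ≡ 0 (mod 21/1 = 21). Hence ker(φ) = 21ℤ

ker(φ) = 21ℤ


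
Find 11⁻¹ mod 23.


Use the extended Euclidean algorithm to write 1 = 11·s + 23·t; then s mod 23 is the inverse.
Euclidean algorithm:
  11 = 0·23 + 11
  23 = 2·11 + 1
  11 = 11·1 + 0
gcd(11,23) = 1
Back-substitution gives: 11·(-2) + 23·(1) = 1
So 11⁻¹ ≡ -2 ≡ 21 (mod 23)
Check: 11 × 21 = 231 ≡ 1 (mod 23) ✓

11⁻¹ ≡ 21 (mod 23)


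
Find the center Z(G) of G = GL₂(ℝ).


Z(G) = {g ∈ G | gx = xg for all x ∈ G}
Only scalar multiples of the identity commute with all invertible matrices

Z(GL₂(ℝ)) = {aI : a ∈ ℝ, a ≠ 0}


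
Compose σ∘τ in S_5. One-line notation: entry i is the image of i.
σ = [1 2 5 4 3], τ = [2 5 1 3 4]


σ∘τ: apply τ first, then σ
1 →τ 2 →σ 2
2 →τ 5 →σ 3
3 →τ 1 →σ 1
4 →τ 3 →σ 5
5 →τ 4 →σ 4

σ∘τ = [2 3 1 5 4]


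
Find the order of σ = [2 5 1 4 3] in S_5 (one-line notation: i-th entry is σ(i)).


Cycle decomposition: (1 2 5 3)
Cycle lengths: 4
Order = lcm(4) = 4

ord(σ) = 4


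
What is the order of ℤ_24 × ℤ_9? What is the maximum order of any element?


|ℤ_24 × ℤ_9| = 24 × 9 = 216
Max element order = lcm(24,9) = 72
Cyclic? No (gcd=3)

|ℤ_24×ℤ_9| = 216, max element order = 72


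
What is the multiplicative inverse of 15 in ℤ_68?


Use the extended Euclidean algorithm to write 1 = 15·s + 68·t; then s mod 68 is the inverse.
Euclidean algorithm:
  15 = 0·68 + 15
  68 = 4·15 + 8
  15 = 1·8 + 7
  8 = 1·7 + 1
  7 = 7·1 + 0
gcd(15,68) = 1
Back-substitution gives: 15·(-9) + 68·(2) = 1
So 15⁻¹ ≡ -9 ≡ 59 (mod 68)
Check: 15 × 59 = 885 ≡ 1 (mod 68) ✓

15⁻¹ ≡ 59 (mod 68)


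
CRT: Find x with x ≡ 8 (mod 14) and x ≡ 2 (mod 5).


m₁ = 14, m₂ = 5, gcd = 1, so CRT applies. M = m₁·m₂ = 70
Let M₁ = M/m₁ = 5, M₂ = M/m₂ = 14
Find y₁ ≡ M₁⁻¹ (mod m₁): 5⁻¹ ≡ 3 (mod 14)
Find y₂ ≡ M₂⁻¹ (mod m₂): 14⁻¹ ≡ 4 (mod 5)
x = a₁·M₁·y₁ + a₂·M₂·y₂ = 8·5·3 + 2·14·4 = 232
Reduce mod 70: x ≡ 22
Check: 22 mod 14 = 8 ✓, 22 mod 5 = 2 ✓

x ≡ 22 (mod 70)


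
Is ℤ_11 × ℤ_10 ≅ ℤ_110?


Comparing ℤ_11 × ℤ_10 and ℤ_110:
gcd(11,10) = 1, so ℤ_11 × ℤ_10 ≅ ℤ_110 (CRT)

Yes, ℤ_11 × ℤ_10 ≅ ℤ_110


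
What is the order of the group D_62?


|D_n| = 2n (n rotations and n reflections)
|D_62| = 2×62 = 124

|D_62| = 124


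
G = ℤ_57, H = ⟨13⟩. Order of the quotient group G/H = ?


|⟨13⟩| = n / gcd(13, 57) = 57 / 1 = 57
H is normal (ℤ_57 is abelian).
|G/H| = |G| / |H| = 57 / 57 = 1

|G/H| = 1


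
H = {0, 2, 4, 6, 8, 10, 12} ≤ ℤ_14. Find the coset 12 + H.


12 + H = {12 + h (mod 14) : h ∈ H}
12+0=12, 12+2=0, 12+4=2, 12+6=4, 12+8=6, 12+10=8, 12+12=10
12 + H = {0, 2, 4, 6, 8, 10, 12} = 0 + H

12 + H = {0, 2, 4, 6, 8, 10, 12}


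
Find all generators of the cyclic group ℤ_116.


g generates ℤ_n iff gcd(g,n) = 1
Prime factors of 116: 2, 29
Generators are g ∈ {1,...,115} not divisible by any of these primes.
Generators: {1, 3, 5, 7, 9, 11, 13, 15, 17, 19, 21, 23, 25, 27, 31, 33, 35, 37, 39, 41, 43, 45, 47, 49, 51, 53, 55, 57, 59, 61, 63, 65, 67, 69, 71, 73, 75, 77, 79, 81, 83, 85, 89, 91, 93, 95, 97, 99, 101, 103, 105, 107, 109, 111, 113, 115}
Number of generators = φ(116) = 56

Generators of ℤ_116 = {1, 3, 5, 7, 9, 11, 13, 15, 17, 19, 21, 23, 25, 27, 31, 33, 35, 37, 39, 41, 43, 45, 47, 49, 51, 53, 55, 57, 59, 61, 63, 65, 67, 69, 71, 73, 75, 77, 79, 81, 83, 85, 89, 91, 93, 95, 97, 99, 101, 103, 105, 107, 109, 111, 113, 115}


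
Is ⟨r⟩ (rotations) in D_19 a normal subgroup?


H = ⟨r⟩ (rotations) in D_19
The rotation subgroup ⟨r⟩ has index 2 in D_19, so it is normal

Yes, normal subgroup


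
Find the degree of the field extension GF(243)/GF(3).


GF(243) = GF(3^5), so the extension degree is 5

[GF(243)/GF(3)] = 5


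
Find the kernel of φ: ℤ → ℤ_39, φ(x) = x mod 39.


Kernel = preimage of identity
ker(φ) = {x ∈ ℤ : x ≡ 0 (mod 39)} = 39ℤ = {0, ±39, ±78, ...}

ker(φ) = 39ℤ


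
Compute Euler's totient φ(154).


Factor n: 154 = 2 × 7 × 11
φ(n) = n · ∏(1 - 1/p) over distinct primes p | n
φ(154) = 154 · (1 - 1/2) · (1 - 1/7) · (1 - 1/11) = 60

φ(154) = 60


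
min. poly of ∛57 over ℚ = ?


∛57 satisfies x³ - 57 = 0, irreducible over ℚ (no rational root; 57 is not a perfect cube)

Minimal polynomial: x³ - 57


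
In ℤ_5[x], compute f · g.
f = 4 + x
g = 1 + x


Expand and collect like terms; reduce coefficients mod 5:
x^0: 4·1 = 4 ≡ 4 (mod 5)
x^1: 4·1 + 1·1 = 5 ≡ 0 (mod 5)
x^2: 1·1 = 1 ≡ 1 (mod 5)
Result: 4 + x^2

f · g = 4 + x^2


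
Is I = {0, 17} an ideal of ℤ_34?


Check ideal conditions for I = {0, 17} in ℤ_34:
(1) I is an additive subgroup? Yes
(2) For r ∈ ℤ_34 and a ∈ I: r·a ∈ I? Yes

Yes, I is an ideal of ℤ_34


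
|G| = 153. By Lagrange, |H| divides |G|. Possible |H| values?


Lagrange's theorem: |H| divides |G|
|G| = 153
Divisors of 153: 1, 3, 9, 17, 51, 153

Possible subgroup orders: {1, 3, 9, 17, 51, 153}


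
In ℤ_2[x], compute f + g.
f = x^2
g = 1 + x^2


Add coefficients mod 2:
x^0: 0 + 1 = 1 (mod 2)
x^1: 0 + 0 = 0 (mod 2)
x^2: 1 + 1 = 0 (mod 2)
Result: 1

f + g = 1


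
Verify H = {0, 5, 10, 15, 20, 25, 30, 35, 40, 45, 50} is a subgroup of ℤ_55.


Subgroup test for H = {0, 5, 10, 15, 20, 25, 30, 35, 40, 45, 50} in (ℤ_55, +):
(1) 0 ∈ H? Yes
(2) Closure: for all a,b ∈ H, (a+b) mod 55 ∈ H? Yes
(3) Inverses: for all a ∈ H, -a mod 55 ∈ H? Yes

Yes, H is a subgroup of ℤ_55


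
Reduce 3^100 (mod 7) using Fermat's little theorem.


Fermat's little theorem: if p is prime and gcd(a,p)=1, then a^(p-1) ≡ 1 (mod p)
p = 7 is prime, gcd(3,7) = 1
Reduce exponent: 100 mod 6 = 4
So 3^100 ≡ 3^4 (mod 7)
3^4 mod 7 = 4

3^100 ≡ 4 (mod 7)


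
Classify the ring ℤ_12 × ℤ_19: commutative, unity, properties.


Direct product ring; commutative with unity (1,1); but (1,0)·(0,1) = (0,0) gives zero divisors, so not an integral domain
Commutative: Yes
Integral domain: No
Has unity: Yes

ℤ_12 × ℤ_19: Commutative=Yes, Unity=Yes


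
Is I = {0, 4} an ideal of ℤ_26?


Check ideal conditions for I = {0, 4} in ℤ_26:
(1) I is an additive subgroup? No
(2) For r ∈ ℤ_26 and a ∈ I: r·a ∈ I? No  [counterexample: r=2, a=4, r·a mod 26 = 8 ∉ I]

No, I is not an ideal of ℤ_26


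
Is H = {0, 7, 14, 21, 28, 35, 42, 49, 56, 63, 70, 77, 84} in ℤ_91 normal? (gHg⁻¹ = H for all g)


H = {0, 7, 14, 21, 28, 35, 42, 49, 56, 63, 70, 77, 84} in ℤ_91
ℤ_91 is abelian; every subgroup of an abelian group is normal

Yes, normal subgroup


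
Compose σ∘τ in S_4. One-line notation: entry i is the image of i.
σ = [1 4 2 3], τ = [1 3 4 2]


σ∘τ: apply τ first, then σ
1 →τ 1 →σ 1
2 →τ 3 →σ 2
3 →τ 4 →σ 3
4 →τ 2 →σ 4

σ∘τ = [1 2 3 4]


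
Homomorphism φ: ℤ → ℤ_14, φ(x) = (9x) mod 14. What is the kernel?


Kernel = preimage of identity
ker(φ) = {x ∈ ℤ : 9x ≡ 0 (mod 14)}. gcd(9,14) = 1, so 9x ≡ 0 (mod 14) ⟺ x ≡ 0 (mod 14/1 = 14). Hence ker(φ) = 14ℤ

ker(φ) = 14ℤ


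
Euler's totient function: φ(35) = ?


Factor n: 35 = 5 × 7
φ(n) = n · ∏(1 - 1/p) over distinct primes p | n
φ(35) = 35 · (1 - 1/5) · (1 - 1/7) = 24

φ(35) = 24


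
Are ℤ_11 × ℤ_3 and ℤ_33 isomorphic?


Comparing ℤ_11 × ℤ_3 and ℤ_33:
gcd(11,3) = 1, so ℤ_11 × ℤ_3 ≅ ℤ_33 (CRT)

Yes, ℤ_11 × ℤ_3 ≅ ℤ_33


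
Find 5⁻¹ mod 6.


Use the extended Euclidean algorithm to write 1 = 5·s + 6·t; then s mod 6 is the inverse.
Euclidean algorithm:
  5 = 0·6 + 5
  6 = 1·5 + 1
  5 = 5·1 + 0
gcd(5,6) = 1
Back-substitution gives: 5·(-1) + 6·(1) = 1
So 5⁻¹ ≡ -1 ≡ 5 (mod 6)
Check: 5 × 5 = 25 ≡ 1 (mod 6) ✓

5⁻¹ ≡ 5 (mod 6)


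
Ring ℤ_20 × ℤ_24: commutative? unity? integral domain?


Direct product ring; commutative with unity (1,1); but (1,0)·(0,1) = (0,0) gives zero divisors, so not an integral domain
Commutative: Yes
Integral domain: No
Has unity: Yes

ℤ_20 × ℤ_24: Commutative=Yes, Unity=Yes


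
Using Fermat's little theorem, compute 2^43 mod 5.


Fermat's little theorem: if p is prime and gcd(a,p)=1, then a^(p-1) ≡ 1 (mod p)
p = 5 is prime, gcd(2,5) = 1
Reduce exponent: 43 mod 4 = 3
So 2^43 ≡ 2^3 (mod 5)
2^3 mod 5 = 3

2^43 ≡ 3 (mod 5)


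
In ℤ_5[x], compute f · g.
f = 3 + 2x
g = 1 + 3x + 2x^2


Expand and collect like terms; reduce coefficients mod 5:
x^0: 3·1 = 3 ≡ 3 (mod 5)
x^1: 3·3 + 2·1 = 11 ≡ 1 (mod 5)
x^2: 3·2 + 2·3 = 12 ≡ 2 (mod 5)
x^3: 2·2 = 4 ≡ 4 (mod 5)
Result: 3 + x + 2x^2 + 4x^3

f · g = 3 + x + 2x^2 + 4x^3


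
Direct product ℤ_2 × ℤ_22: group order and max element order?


|ℤ_2 × ℤ_22| = 2 × 22 = 44
Max element order = lcm(2,22) = 22
Cyclic? No (gcd=2)

|ℤ_2×ℤ_22| = 44, max element order = 22


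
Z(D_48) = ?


Z(G) = {g ∈ G | gx = xg for all x ∈ G}
For even n, Z(D_n) = {e, r^(n/2)}: the 180° rotation r^24 commutes with every reflection and rotation

Z(D_48) = {e, r^24}


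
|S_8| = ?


|S_n| = n! (number of permutations of n symbols)
|S_8| = 8! = 40320

|S_8| = 40320


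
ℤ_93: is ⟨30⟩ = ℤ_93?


g generates ℤ_n iff gcd(g, n) = 1
gcd(30, 93) = 3
Since gcd = 3 ≠ 1, ⟨30⟩ has order 31 < 93, so 30 is not a generator.

No, 30 does not generate ℤ_93


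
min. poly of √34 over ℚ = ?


√34 satisfies x² - 34 = 0, irreducible over ℚ since 34 is squarefree

Minimal polynomial: x² - 34


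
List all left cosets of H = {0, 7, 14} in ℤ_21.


H = {0, 7, 14}, |H| = 3
Number of cosets = |G|/|H| = 21/3 = 7
0 + H = {0, 7, 14}
1 + H = {1, 8, 15}
2 + H = {2, 9, 16}
3 + H = {3, 10, 17}
4 + H = {4, 11, 18}
5 + H = {5, 12, 19}
6 + H = {6, 13, 20}

Cosets: 0+H={0,7,14}; 1+H={1,8,15}; 2+H={2,9,16}; 3+H={3,10,17}; 4+H={4,11,18}; 5+H={5,12,19}; 6+H={6,13,20}


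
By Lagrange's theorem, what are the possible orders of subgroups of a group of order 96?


Lagrange's theorem: |H| divides |G|
|G| = 96
Divisors of 96: 1, 2, 3, 4, 6, 8, 12, 16, 24, 32, 48, 96

Possible subgroup orders: {1, 2, 3, 4, 6, 8, 12, 16, 24, 32, 48, 96}


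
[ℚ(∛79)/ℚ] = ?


∛79 has minimal polynomial x³ - 79 (irreducible over ℚ since 79 is not a perfect cube)

[ℚ(∛79)/ℚ] = 3


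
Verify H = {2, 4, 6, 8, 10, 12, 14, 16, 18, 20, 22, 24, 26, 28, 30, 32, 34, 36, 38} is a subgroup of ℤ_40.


Subgroup test for H = {2, 4, 6, 8, 10, 12, 14, 16, 18, 20, 22, 24, 26, 28, 30, 32, 34, 36, 38} in (ℤ_40, +):
(1) 0 ∈ H? No
(2) Closure: for all a,b ∈ H, (a+b) mod 40 ∈ H? No  [counterexample: 2 + 38 = 0 ∉ H]
(3) Inverses: for all a ∈ H, -a mod 40 ∈ H? Yes

No, H is not a subgroup of ℤ_40


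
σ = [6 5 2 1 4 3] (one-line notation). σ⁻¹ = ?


To find σ⁻¹, swap domain and range:
σ(1) = 6 → σ⁻¹(6) = 1
σ(2) = 5 → σ⁻¹(5) = 2
σ(3) = 2 → σ⁻¹(2) = 3
σ(4) = 1 → σ⁻¹(1) = 4
σ(5) = 4 → σ⁻¹(4) = 5
σ(6) = 3 → σ⁻¹(3) = 6

σ⁻¹ = [4 3 6 5 2 1]


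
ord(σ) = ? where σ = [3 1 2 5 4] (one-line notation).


Cycle decomposition: (1 3 2) (4 5)
Cycle lengths: 3, 2
Order = lcm(3, 2) = 6

ord(σ) = 6


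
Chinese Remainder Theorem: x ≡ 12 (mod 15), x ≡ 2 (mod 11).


m₁ = 15, m₂ = 11, gcd = 1, so CRT applies. M = m₁·m₂ = 165
Let M₁ = M/m₁ = 11, M₂ = M/m₂ = 15
Find y₁ ≡ M₁⁻¹ (mod m₁): 11⁻¹ ≡ 11 (mod 15)
Find y₂ ≡ M₂⁻¹ (mod m₂): 15⁻¹ ≡ 3 (mod 11)
x = a₁·M₁·y₁ + a₂·M₂·y₂ = 12·11·11 + 2·15·3 = 1542
Reduce mod 165: x ≡ 57
Check: 57 mod 15 = 12 ✓, 57 mod 11 = 2 ✓

x ≡ 57 (mod 165)


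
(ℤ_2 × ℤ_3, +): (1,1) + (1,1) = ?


Operation: componentwise addition mod (2, 3)
(1,1) + (1,1) = ((a₁+b₁) mod 2, (a₂+b₂) mod 3) with a = (1,1), b = (1,1)

(1,1) + (1,1) = (0,2)


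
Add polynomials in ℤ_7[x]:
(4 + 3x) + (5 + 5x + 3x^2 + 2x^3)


Add coefficients mod 7:
x^0: 4 + 5 = 2 (mod 7)
x^1: 3 + 5 = 1 (mod 7)
x^2: 0 + 3 = 3 (mod 7)
x^3: 0 + 2 = 2 (mod 7)
Result: 2 + x + 3x^2 + 2x^3

f + g = 2 + x + 3x^2 + 2x^3


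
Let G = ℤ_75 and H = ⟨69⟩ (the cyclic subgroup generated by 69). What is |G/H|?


|⟨69⟩| = n / gcd(69, 75) = 75 / 3 = 25
H is normal (ℤ_75 is abelian).
|G/H| = |G| / |H| = 75 / 25 = 3

|G/H| = 3


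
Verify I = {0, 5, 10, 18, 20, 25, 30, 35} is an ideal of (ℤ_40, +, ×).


Check ideal conditions for I = {0, 5, 10, 18, 20, 25, 30, 35} in ℤ_40:
(1) I is an additive subgroup? No
(2) For r ∈ ℤ_40 and a ∈ I: r·a ∈ I? No  [counterexample: r=2, a=18, r·a mod 40 = 36 ∉ I]

No, I is not an ideal of ℤ_40


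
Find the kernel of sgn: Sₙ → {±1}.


Kernel = preimage of identity
ker(sgn) = even permutations = Aₙ

ker(sgn) = Aₙ


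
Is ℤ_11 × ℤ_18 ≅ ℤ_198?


Comparing ℤ_11 × ℤ_18 and ℤ_198:
gcd(11,18) = 1, so ℤ_11 × ℤ_18 ≅ ℤ_198 (CRT)

Yes, ℤ_11 × ℤ_18 ≅ ℤ_198


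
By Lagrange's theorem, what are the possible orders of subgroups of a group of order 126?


Lagrange's theorem: |H| divides |G|
|G| = 126
Divisors of 126: 1, 2, 3, 6, 7, 9, 14, 18, 21, 42, 63, 126

Possible subgroup orders: {1, 2, 3, 6, 7, 9, 14, 18, 21, 42, 63, 126}


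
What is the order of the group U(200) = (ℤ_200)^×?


U(n) is the group of units mod n; |U(n)| = φ(n)
|U(200)| = φ(200) = 80

|U(200) = (ℤ_200)^×| = 80


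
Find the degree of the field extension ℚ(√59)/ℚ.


√59 has minimal polynomial x² - 59 (irreducible over ℚ since 59 is squarefree)

[ℚ(√59)/ℚ] = 2


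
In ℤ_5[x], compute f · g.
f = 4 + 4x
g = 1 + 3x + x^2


Expand and collect like terms; reduce coefficients mod 5:
x^0: 4·1 = 4 ≡ 4 (mod 5)
x^1: 4·3 + 4·1 = 16 ≡ 1 (mod 5)
x^2: 4·1 + 4·3 = 16 ≡ 1 (mod 5)
x^3: 4·1 = 4 ≡ 4 (mod 5)
Result: 4 + x + x^2 + 4x^3

f · g = 4 + x + x^2 + 4x^3


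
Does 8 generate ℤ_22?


g generates ℤ_n iff gcd(g, n) = 1
gcd(8, 22) = 2
Since gcd = 2 ≠ 1, ⟨8⟩ has order 11 < 22, so 8 is not a generator.

No, 8 does not generate ℤ_22


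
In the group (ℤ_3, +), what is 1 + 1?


Operation: addition mod 3
1 + 1 = (a + b) mod 3 with a = 1, b = 1

1 + 1 = 2


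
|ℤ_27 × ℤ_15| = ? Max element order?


|ℤ_27 × ℤ_15| = 27 × 15 = 405
Max element order = lcm(27,15) = 135
Cyclic? No (gcd=3)

|ℤ_27×ℤ_15| = 405, max element order = 135


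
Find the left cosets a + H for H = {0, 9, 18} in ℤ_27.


H = {0, 9, 18}, |H| = 3
Number of cosets = |G|/|H| = 27/3 = 9
0 + H = {0, 9, 18}
1 + H = {1, 10, 19}
2 + H = {2, 11, 20}
3 + H = {3, 12, 21}
4 + H = {4, 13, 22}
5 + H = {5, 14, 23}
6 + H = {6, 15, 24}
7 + H = {7, 16, 25}
8 + H = {8, 17, 26}

Cosets: 0+H={0,9,18}; 1+H={1,10,19}; 2+H={2,11,20}; 3+H={3,12,21}; 4+H={4,13,22}; 5+H={5,14,23}; 6+H={6,15,24}; 7+H={7,16,25}; 8+H={8,17,26}


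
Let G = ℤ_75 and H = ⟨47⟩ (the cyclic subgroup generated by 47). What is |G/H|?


|⟨47⟩| = n / gcd(47, 75) = 75 / 1 = 75
H is normal (ℤ_75 is abelian).
|G/H| = |G| / |H| = 75 / 75 = 1

|G/H| = 1


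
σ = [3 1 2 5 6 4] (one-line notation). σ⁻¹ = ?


To find σ⁻¹, swap domain and range:
σ(1) = 3 → σ⁻¹(3) = 1
σ(2) = 1 → σ⁻¹(1) = 2
σ(3) = 2 → σ⁻¹(2) = 3
σ(4) = 5 → σ⁻¹(5) = 4
σ(5) = 6 → σ⁻¹(6) = 5
σ(6) = 4 → σ⁻¹(4) = 6

σ⁻¹ = [2 3 1 6 4 5]


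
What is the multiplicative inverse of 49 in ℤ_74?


Use the extended Euclidean algorithm to write 1 = 49·s + 74·t; then s mod 74 is the inverse.
Euclidean algorithm:
  49 = 0·74 + 49
  74 = 1·49 + 25
  49 = 1·25 + 24
  25 = 1·24 + 1
  24 = 24·1 + 0
gcd(49,74) = 1
Back-substitution gives: 49·(-3) + 74·(2) = 1
So 49⁻¹ ≡ -3 ≡ 71 (mod 74)
Check: 49 × 71 = 3479 ≡ 1 (mod 74) ✓

49⁻¹ ≡ 71 (mod 74)


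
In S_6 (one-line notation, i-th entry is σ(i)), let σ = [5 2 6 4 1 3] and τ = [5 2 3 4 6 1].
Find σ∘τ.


σ∘τ: apply τ first, then σ
1 →τ 5 →σ 1
2 →τ 2 →σ 2
3 →τ 3 →σ 6
4 →τ 4 →σ 4
5 →τ 6 →σ 3
6 →τ 1 →σ 5

σ∘τ = [1 2 6 4 3 5]


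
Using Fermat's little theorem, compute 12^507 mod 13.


Fermat's little theorem: if p is prime and gcd(a,p)=1, then a^(p-1) ≡ 1 (mod p)
p = 13 is prime, gcd(12,13) = 1
Reduce exponent: 507 mod 12 = 3
So 12^507 ≡ 12^3 (mod 13)
12^3 mod 13 = 12

12^507 ≡ 12 (mod 13)


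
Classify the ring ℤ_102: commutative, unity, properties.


ℤ_102 is a commutative ring with unity 1; 102 = 2×51 is composite, so 2·51 ≡ 0 gives zero divisors (not an integral domain)
Commutative: Yes
Integral domain: No
Has unity: Yes

ℤ_102: Commutative=Yes, Unity=Yes


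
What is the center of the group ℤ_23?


Z(G) = {g ∈ G | gx = xg for all x ∈ G}
ℤ_23 is abelian, so Z(G) = G

Z(ℤ_23) = ℤ_23


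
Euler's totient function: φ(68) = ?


Factor n: 68 = 2^2 × 17
φ(n) = n · ∏(1 - 1/p) over distinct primes p | n
φ(68) = 68 · (1 - 1/2) · (1 - 1/17) = 32

φ(68) = 32


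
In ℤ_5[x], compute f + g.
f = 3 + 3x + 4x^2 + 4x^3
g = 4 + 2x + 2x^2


Add coefficients mod 5:
x^0: 3 + 4 = 2 (mod 5)
x^1: 3 + 2 = 0 (mod 5)
x^2: 4 + 2 = 1 (mod 5)
x^3: 4 + 0 = 4 (mod 5)
Result: 2 + x^2 + 4x^3

f + g = 2 + x^2 + 4x^3


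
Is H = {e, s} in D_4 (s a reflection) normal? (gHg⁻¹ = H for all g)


H = {e, s} in D_4 (s a reflection)
r·s·r⁻¹ = sr⁻² ≠ s for n ≥ 3, so {e, s} is not closed under conjugation

No, not a normal subgroup


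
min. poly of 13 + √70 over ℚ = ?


Let α = 13 + √70. Then α - 13 = √70, so (α - 13)² = 70, giving α² - 26α + 99 = 0. Degree 2 and α ∉ ℚ, so this is the minimal polynomial.

Minimal polynomial: x² - 26x + 99


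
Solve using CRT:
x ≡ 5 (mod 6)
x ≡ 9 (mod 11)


m₁ = 6, m₂ = 11, gcd = 1, so CRT applies. M = m₁·m₂ = 66
Let M₁ = M/m₁ = 11, M₂ = M/m₂ = 6
Find y₁ ≡ M₁⁻¹ (mod m₁): 11⁻¹ ≡ 5 (mod 6)
Find y₂ ≡ M₂⁻¹ (mod m₂): 6⁻¹ ≡ 2 (mod 11)
x = a₁·M₁·y₁ + a₂·M₂·y₂ = 5·11·5 + 9·6·2 = 383
Reduce mod 66: x ≡ 53
Check: 53 mod 6 = 5 ✓, 53 mod 11 = 9 ✓

x ≡ 53 (mod 66)


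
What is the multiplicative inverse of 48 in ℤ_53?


Use the extended Euclidean algorithm to write 1 = 48·s + 53·t; then s mod 53 is the inverse.
Euclidean algorithm:
  48 = 0·53 + 48
  53 = 1·48 + 5
  48 = 9·5 + 3
  5 = 1·3 + 2
  3 = 1·2 + 1
  2 = 2·1 + 0
gcd(48,53) = 1
Back-substitution gives: 48·(21) + 53·(-19) = 1
So 48⁻¹ ≡ 21 ≡ 21 (mod 53)
Check: 48 × 21 = 1008 ≡ 1 (mod 53) ✓

48⁻¹ ≡ 21 (mod 53)


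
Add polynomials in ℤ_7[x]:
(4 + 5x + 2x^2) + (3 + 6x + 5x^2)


Add coefficients mod 7:
x^0: 4 + 3 = 0 (mod 7)
x^1: 5 + 6 = 4 (mod 7)
x^2: 2 + 5 = 0 (mod 7)
Result: 4x

f + g = 4x


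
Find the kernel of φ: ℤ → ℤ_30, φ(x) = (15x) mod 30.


Kernel = preimage of identity
ker(φ) = {x ∈ ℤ : 15x ≡ 0 (mod 30)}. gcd(15,30) = 15, so 15x ≡ 0 (mod 30) ⟺ x ≡ 0 (mod 30/15 = 2). Hence ker(φ) = 2ℤ

ker(φ) = 2ℤ


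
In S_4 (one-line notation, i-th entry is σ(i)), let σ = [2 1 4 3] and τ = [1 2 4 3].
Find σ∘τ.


σ∘τ: apply τ first, then σ
1 →τ 1 →σ 2
2 →τ 2 →σ 1
3 →τ 4 →σ 3
4 →τ 3 →σ 4

σ∘τ = [2 1 3 4]


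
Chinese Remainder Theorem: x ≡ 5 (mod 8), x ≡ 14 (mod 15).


m₁ = 8, m₂ = 15, gcd = 1, so CRT applies. M = m₁·m₂ = 120
Let M₁ = M/m₁ = 15, M₂ = M/m₂ = 8
Find y₁ ≡ M₁⁻¹ (mod m₁): 15⁻¹ ≡ 7 (mod 8)
Find y₂ ≡ M₂⁻¹ (mod m₂): 8⁻¹ ≡ 2 (mod 15)
x = a₁·M₁·y₁ + a₂·M₂·y₂ = 5·15·7 + 14·8·2 = 749
Reduce mod 120: x ≡ 29
Check: 29 mod 8 = 5 ✓, 29 mod 15 = 14 ✓

x ≡ 29 (mod 120)


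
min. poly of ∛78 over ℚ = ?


∛78 satisfies x³ - 78 = 0, irreducible over ℚ (no rational root; 78 is not a perfect cube)

Minimal polynomial: x³ - 78


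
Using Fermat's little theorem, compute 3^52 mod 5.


Fermat's little theorem: if p is prime and gcd(a,p)=1, then a^(p-1) ≡ 1 (mod p)
p = 5 is prime, gcd(3,5) = 1
Reduce exponent: 52 mod 4 = 0
So 3^52 ≡ 3^0 (mod 5)
3^0 = 1

3^52 ≡ 1 (mod 5)


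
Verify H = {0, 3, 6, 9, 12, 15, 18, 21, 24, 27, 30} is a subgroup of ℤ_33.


Subgroup test for H = {0, 3, 6, 9, 12, 15, 18, 21, 24, 27, 30} in (ℤ_33, +):
(1) 0 ∈ H? Yes
(2) Closure: for all a,b ∈ H, (a+b) mod 33 ∈ H? Yes
(3) Inverses: for all a ∈ H, -a mod 33 ∈ H? Yes

Yes, H is a subgroup of ℤ_33


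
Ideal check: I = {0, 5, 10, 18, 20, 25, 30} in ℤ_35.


Check ideal conditions for I = {0, 5, 10, 18, 20, 25, 30} in ℤ_35:
(1) I is an additive subgroup? No
(2) For r ∈ ℤ_35 and a ∈ I: r·a ∈ I? No  [counterexample: r=2, a=18, r·a mod 35 = 1 ∉ I]

No, I is not an ideal of ℤ_35


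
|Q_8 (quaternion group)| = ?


Q_8 = {±1, ±i, ±j, ±k}
|Q_8| = 8

|Q_8 (quaternion group)| = 8


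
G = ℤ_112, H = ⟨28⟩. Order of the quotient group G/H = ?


|⟨28⟩| = n / gcd(28, 112) = 112 / 28 = 4
H is normal (ℤ_112 is abelian).
|G/H| = |G| / |H| = 112 / 4 = 28

|G/H| = 28


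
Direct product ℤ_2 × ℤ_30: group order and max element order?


|ℤ_2 × ℤ_30| = 2 × 30 = 60
Max element order = lcm(2,30) = 30
Cyclic? No (gcd=2)

|ℤ_2×ℤ_30| = 60, max element order = 30


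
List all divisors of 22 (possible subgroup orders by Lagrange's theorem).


Lagrange's theorem: |H| divides |G|
|G| = 22
Divisors of 22: 1, 2, 11, 22

Possible subgroup orders: {1, 2, 11, 22}


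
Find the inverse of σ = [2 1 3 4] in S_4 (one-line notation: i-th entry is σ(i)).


To find σ⁻¹, swap domain and range:
σ(1) = 2 → σ⁻¹(2) = 1
σ(2) = 1 → σ⁻¹(1) = 2
σ(3) = 3 → σ⁻¹(3) = 3
σ(4) = 4 → σ⁻¹(4) = 4

σ⁻¹ = [2 1 3 4]


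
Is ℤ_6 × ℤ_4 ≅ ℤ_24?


Comparing ℤ_6 × ℤ_4 and ℤ_24:
gcd(6,4) = 2 ≠ 1. Max element order in ℤ_6×ℤ_4 is lcm(6,4) = 12 < 24, so it has no element of order 24

No, ℤ_6 × ℤ_4 ≇ ℤ_24


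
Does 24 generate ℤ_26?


g generates ℤ_n iff gcd(g, n) = 1
gcd(24, 26) = 2
Since gcd = 2 ≠ 1, ⟨24⟩ has order 13 < 26, so 24 is not a generator.

No, 24 does not generate ℤ_26


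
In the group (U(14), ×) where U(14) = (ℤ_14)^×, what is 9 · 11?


Operation: multiplication mod 14
9 · 11 = (a × b) mod 14 with a = 9, b = 11

9 · 11 = 1


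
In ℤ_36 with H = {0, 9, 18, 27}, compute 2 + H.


2 + H = {2 + h (mod 36) : h ∈ H}
2+0=2, 2+9=11, 2+18=20, 2+27=29

2 + H = {2, 11, 20, 29}


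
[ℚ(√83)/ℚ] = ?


√83 has minimal polynomial x² - 83 (irreducible over ℚ since 83 is squarefree)

[ℚ(√83)/ℚ] = 2


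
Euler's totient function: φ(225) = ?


Factor n: 225 = 3^2 × 5^2
φ(n) = n · ∏(1 - 1/p) over distinct primes p | n
φ(225) = 225 · (1 - 1/3) · (1 - 1/5) = 120

φ(225) = 120


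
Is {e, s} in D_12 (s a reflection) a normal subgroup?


H = {e, s} in D_12 (s a reflection)
r·s·r⁻¹ = sr⁻² ≠ s for n ≥ 3, so {e, s} is not closed under conjugation

No, not a normal subgroup


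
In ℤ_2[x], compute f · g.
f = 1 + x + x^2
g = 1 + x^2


Expand and collect like terms; reduce coefficients mod 2:
x^0: 1·1 = 1 ≡ 1 (mod 2)
x^1: 1·0 + 1·1 = 1 ≡ 1 (mod 2)
x^2: 1·1 + 1·0 + 1·1 = 2 ≡ 0 (mod 2)
x^3: 1·1 + 1·0 = 1 ≡ 1 (mod 2)
x^4: 1·1 = 1 ≡ 1 (mod 2)
Result: 1 + x + x^3 + x^4

f · g = 1 + x + x^3 + x^4


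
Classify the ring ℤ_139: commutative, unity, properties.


ℤ_139 is a commutative ring with unity 1; 139 is prime, so ℤ_139 is a field (hence an integral domain)
Commutative: Yes
Integral domain: Yes
Has unity: Yes

ℤ_139: Commutative=Yes, Unity=Yes


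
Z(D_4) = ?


Z(G) = {g ∈ G | gx = xg for all x ∈ G}
For even n, Z(D_n) = {e, r^(n/2)}: the 180° rotation r^2 commutes with every reflection and rotation

Z(D_4) = {e, r^2}


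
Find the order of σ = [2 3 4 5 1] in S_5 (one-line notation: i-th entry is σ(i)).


Cycle decomposition: (1 2 3 4 5)
Cycle lengths: 5
Order = lcm(5) = 5

ord(σ) = 5


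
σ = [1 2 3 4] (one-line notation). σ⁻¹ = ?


To find σ⁻¹, swap domain and range:
σ(1) = 1 → σ⁻¹(1) = 1
σ(2) = 2 → σ⁻¹(2) = 2
σ(3) = 3 → σ⁻¹(3) = 3
σ(4) = 4 → σ⁻¹(4) = 4

σ⁻¹ = [1 2 3 4]


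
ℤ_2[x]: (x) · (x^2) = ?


Expand and collect like terms; reduce coefficients mod 2:
x^0: 0·0 = 0 ≡ 0 (mod 2)
x^1: 0·0 + 1·0 = 0 ≡ 0 (mod 2)
x^2: 0·1 + 1·0 = 0 ≡ 0 (mod 2)
x^3: 1·1 = 1 ≡ 1 (mod 2)
Result: x^3

f · g = x^3


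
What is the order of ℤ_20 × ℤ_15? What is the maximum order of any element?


|ℤ_20 × ℤ_15| = 20 × 15 = 300
Max element order = lcm(20,15) = 60
Cyclic? No (gcd=5)

|ℤ_20×ℤ_15| = 300, max element order = 60


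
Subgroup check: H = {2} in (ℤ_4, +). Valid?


Subgroup test for H = {2} in (ℤ_4, +):
(1) 0 ∈ H? No
(2) Closure: for all a,b ∈ H, (a+b) mod 4 ∈ H? No  [counterexample: 2 + 2 = 0 ∉ H]
(3) Inverses: for all a ∈ H, -a mod 4 ∈ H? Yes

No, H is not a subgroup of ℤ_4


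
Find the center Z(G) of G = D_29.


Z(G) = {g ∈ G | gx = xg for all x ∈ G}
For odd n, Z(D_n) = {e}: no nontrivial rotation commutes with all reflections

Z(D_29) = {e}


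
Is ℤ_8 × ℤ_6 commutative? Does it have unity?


Direct product ring; commutative with unity (1,1); but (1,0)·(0,1) = (0,0) gives zero divisors, so not an integral domain
Commutative: Yes
Integral domain: No
Has unity: Yes

ℤ_8 × ℤ_6: Commutative=Yes, Unity=Yes


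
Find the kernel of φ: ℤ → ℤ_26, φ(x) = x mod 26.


Kernel = preimage of identity
ker(φ) = {x ∈ ℤ : x ≡ 0 (mod 26)} = 26ℤ = {0, ±26, ±52, ...}

ker(φ) = 26ℤ


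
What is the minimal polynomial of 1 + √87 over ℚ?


Let α = 1 + √87. Then α - 1 = √87, so (α - 1)² = 87, giving α² - 2α - 86 = 0. Degree 2 and α ∉ ℚ, so this is the minimal polynomial.

Minimal polynomial: x² - 2x - 86


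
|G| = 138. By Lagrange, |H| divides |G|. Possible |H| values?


Lagrange's theorem: |H| divides |G|
|G| = 138
Divisors of 138: 1, 2, 3, 6, 23, 46, 69, 138

Possible subgroup orders: {1, 2, 3, 6, 23, 46, 69, 138}


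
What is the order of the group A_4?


|A_n| = n!/2 (even permutations)
|A_4| = 4!/2 = 24/2 = 12

|A_4| = 12


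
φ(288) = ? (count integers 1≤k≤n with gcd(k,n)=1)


Factor n: 288 = 2^5 × 3^2
φ(n) = n · ∏(1 - 1/p) over distinct primes p | n
φ(288) = 288 · (1 - 1/2) · (1 - 1/3) = 96

φ(288) = 96


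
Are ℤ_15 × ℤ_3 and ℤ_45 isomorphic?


Comparing ℤ_15 × ℤ_3 and ℤ_45:
gcd(15,3) = 3 ≠ 1. Max element order in ℤ_15×ℤ_3 is lcm(15,3) = 15 < 45, so it has no element of order 45

No, ℤ_15 × ℤ_3 ≇ ℤ_45


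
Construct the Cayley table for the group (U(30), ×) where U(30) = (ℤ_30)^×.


Elements: {1, 7, 11, 13, 17, 19, 23, 29}
Operation: multiplication mod 30
Entry (a, b) = (a × b) mod 30

Cayley table:
   |  1 |  7 | 11 | 13 | 17 | 19 | 23 | 29
 1 |  1 |  7 | 11 | 13 | 17 | 19 | 23 | 29
 7 |  7 | 19 | 17 |  1 | 29 | 13 | 11 | 23
11 | 11 | 17 |  1 | 23 |  7 | 29 | 13 | 19
13 | 13 |  1 | 23 | 19 | 11 |  7 | 29 | 17
17 | 17 | 29 |  7 | 11 | 19 | 23 |  1 | 13
19 | 19 | 13 | 29 |  7 | 23 |  1 | 17 | 11
23 | 23 | 11 | 13 | 29 |  1 | 17 | 19 |  7
29 | 29 | 23 | 19 | 17 | 13 | 11 |  7 |  1


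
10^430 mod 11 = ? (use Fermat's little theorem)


Fermat's little theorem: if p is prime and gcd(a,p)=1, then a^(p-1) ≡ 1 (mod p)
p = 11 is prime, gcd(10,11) = 1
Reduce exponent: 430 mod 10 = 0
So 10^430 ≡ 10^0 (mod 11)
10^0 = 1

10^430 ≡ 1 (mod 11)


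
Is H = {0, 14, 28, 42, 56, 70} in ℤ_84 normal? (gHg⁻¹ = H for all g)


H = {0, 14, 28, 42, 56, 70} in ℤ_84
ℤ_84 is abelian; every subgroup of an abelian group is normal

Yes, normal subgroup


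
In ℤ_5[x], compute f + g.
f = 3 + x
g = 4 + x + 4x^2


Add coefficients mod 5:
x^0: 3 + 4 = 2 (mod 5)
x^1: 1 + 1 = 2 (mod 5)
x^2: 0 + 4 = 4 (mod 5)
Result: 2 + 2x + 4x^2

f + g = 2 + 2x + 4x^2


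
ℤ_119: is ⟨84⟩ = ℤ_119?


g generates ℤ_n iff gcd(g, n) = 1
gcd(84, 119) = 7
Since gcd = 7 ≠ 1, ⟨84⟩ has order 17 < 119, so 84 is not a generator.

No, 84 does not generate ℤ_119


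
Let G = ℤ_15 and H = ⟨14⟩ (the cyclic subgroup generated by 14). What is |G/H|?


|⟨14⟩| = n / gcd(14, 15) = 15 / 1 = 15
H is normal (ℤ_15 is abelian).
|G/H| = |G| / |H| = 15 / 15 = 1

|G/H| = 1


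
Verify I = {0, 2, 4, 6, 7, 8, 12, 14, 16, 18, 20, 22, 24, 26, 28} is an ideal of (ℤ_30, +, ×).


Check ideal conditions for I = {0, 2, 4, 6, 7, 8, 12, 14, 16, 18, 20, 22, 24, 26, 28} in ℤ_30:
(1) I is an additive subgroup? No
(2) For r ∈ ℤ_30 and a ∈ I: r·a ∈ I? No  [counterexample: r=2, a=20, r·a mod 30 = 10 ∉ I]

No, I is not an ideal of ℤ_30


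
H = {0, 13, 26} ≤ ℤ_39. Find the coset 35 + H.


35 + H = {35 + h (mod 39) : h ∈ H}
35+0=35, 35+13=9, 35+26=22
35 + H = {9, 22, 35} = 9 + H

35 + H = {9, 22, 35}


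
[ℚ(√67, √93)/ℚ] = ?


[ℚ(√67,√93):ℚ] = [ℚ(√67,√93):ℚ(√67)]·[ℚ(√67):ℚ] = 2·2 = 4

[ℚ(√67, √93)/ℚ] = 4


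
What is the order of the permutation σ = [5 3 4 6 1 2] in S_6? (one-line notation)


Cycle decomposition: (1 5) (2 3 4 6)
Cycle lengths: 2, 4
Order = lcm(2, 4) = 4

ord(σ) = 4


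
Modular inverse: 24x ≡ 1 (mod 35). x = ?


Use the extended Euclidean algorithm to write 1 = 24·s + 35·t; then s mod 35 is the inverse.
Euclidean algorithm:
  24 = 0·35 + 24
  35 = 1·24 + 11
  24 = 2·11 + 2
  11 = 5·2 + 1
  2 = 2·1 + 0
gcd(24,35) = 1
Back-substitution gives: 24·(-16) + 35·(11) = 1
So 24⁻¹ ≡ -16 ≡ 19 (mod 35)
Check: 24 × 19 = 456 ≡ 1 (mod 35) ✓

24⁻¹ ≡ 19 (mod 35)


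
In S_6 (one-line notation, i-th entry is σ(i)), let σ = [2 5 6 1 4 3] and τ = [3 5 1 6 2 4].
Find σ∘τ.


σ∘τ: apply τ first, then σ
1 →τ 3 →σ 6
2 →τ 5 →σ 4
3 →τ 1 →σ 2
4 →τ 6 →σ 3
5 →τ 2 →σ 5
6 →τ 4 →σ 1

σ∘τ = [6 4 2 3 5 1]


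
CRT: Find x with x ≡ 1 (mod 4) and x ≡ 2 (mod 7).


m₁ = 4, m₂ = 7, gcd = 1, so CRT applies. M = m₁·m₂ = 28
Let M₁ = M/m₁ = 7, M₂ = M/m₂ = 4
Find y₁ ≡ M₁⁻¹ (mod m₁): 7⁻¹ ≡ 3 (mod 4)
Find y₂ ≡ M₂⁻¹ (mod m₂): 4⁻¹ ≡ 2 (mod 7)
x = a₁·M₁·y₁ + a₂·M₂·y₂ = 1·7·3 + 2·4·2 = 37
Reduce mod 28: x ≡ 9
Check: 9 mod 4 = 1 ✓, 9 mod 7 = 2 ✓

x ≡ 9 (mod 28)


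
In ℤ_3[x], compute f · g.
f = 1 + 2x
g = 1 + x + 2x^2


Expand and collect like terms; reduce coefficients mod 3:
x^0: 1·1 = 1 ≡ 1 (mod 3)
x^1: 1·1 + 2·1 = 3 ≡ 0 (mod 3)
x^2: 1·2 + 2·1 = 4 ≡ 1 (mod 3)
x^3: 2·2 = 4 ≡ 1 (mod 3)
Result: 1 + x^2 + x^3

f · g = 1 + x^2 + x^3


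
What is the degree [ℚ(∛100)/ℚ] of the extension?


∛100 has minimal polynomial x³ - 100 (irreducible over ℚ since 100 is not a perfect cube)

[ℚ(∛100)/ℚ] = 3


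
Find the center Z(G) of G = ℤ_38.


Z(G) = {g ∈ G | gx = xg for all x ∈ G}
ℤ_38 is abelian, so Z(G) = G

Z(ℤ_38) = ℤ_38


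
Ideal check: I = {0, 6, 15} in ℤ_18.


Check ideal conditions for I = {0, 6, 15} in ℤ_18:
(1) I is an additive subgroup? No
(2) For r ∈ ℤ_18 and a ∈ I: r·a ∈ I? No  [counterexample: r=2, a=6, r·a mod 18 = 12 ∉ I]

No, I is not an ideal of ℤ_18


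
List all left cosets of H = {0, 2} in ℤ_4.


H = {0, 2}, |H| = 2
Number of cosets = |G|/|H| = 4/2 = 2
0 + H = {0, 2}
1 + H = {1, 3}

Cosets: 0+H={0,2}; 1+H={1,3}


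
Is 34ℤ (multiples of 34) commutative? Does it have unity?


34ℤ is a commutative ring under +,× but has no multiplicative identity (1 ∉ 34ℤ); it has no zero divisors, but without unity it is not an integral domain
Commutative: Yes
Integral domain: No
Has unity: No

34ℤ (multiples of 34): Commutative=Yes, Unity=No


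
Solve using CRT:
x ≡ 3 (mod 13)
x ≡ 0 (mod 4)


m₁ = 13, m₂ = 4, gcd = 1, so CRT applies. M = m₁·m₂ = 52
Let M₁ = M/m₁ = 4, M₂ = M/m₂ = 13
Find y₁ ≡ M₁⁻¹ (mod m₁): 4⁻¹ ≡ 10 (mod 13)
Find y₂ ≡ M₂⁻¹ (mod m₂): 13⁻¹ ≡ 1 (mod 4)
x = a₁·M₁·y₁ + a₂·M₂·y₂ = 3·4·10 + 0·13·1 = 120
Reduce mod 52: x ≡ 16
Check: 16 mod 13 = 3 ✓, 16 mod 4 = 0 ✓

x ≡ 16 (mod 52)


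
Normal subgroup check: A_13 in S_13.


H = A_13 in S_13
A_13 has index 2 in S_13, and every subgroup of index 2 is normal

Yes, normal subgroup


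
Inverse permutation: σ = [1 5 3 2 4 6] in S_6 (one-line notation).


To find σ⁻¹, swap domain and range:
σ(1) = 1 → σ⁻¹(1) = 1
σ(2) = 5 → σ⁻¹(5) = 2
σ(3) = 3 → σ⁻¹(3) = 3
σ(4) = 2 → σ⁻¹(2) = 4
σ(5) = 4 → σ⁻¹(4) = 5
σ(6) = 6 → σ⁻¹(6) = 6

σ⁻¹ = [1 4 3 5 2 6]


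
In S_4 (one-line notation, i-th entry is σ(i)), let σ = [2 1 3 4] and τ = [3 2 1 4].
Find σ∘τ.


σ∘τ: apply τ first, then σ
1 →τ 3 →σ 3
2 →τ 2 →σ 1
3 →τ 1 →σ 2
4 →τ 4 →σ 4

σ∘τ = [3 1 2 4]


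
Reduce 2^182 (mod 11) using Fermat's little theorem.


Fermat's little theorem: if p is prime and gcd(a,p)=1, then a^(p-1) ≡ 1 (mod p)
p = 11 is prime, gcd(2,11) = 1
Reduce exponent: 182 mod 10 = 2
So 2^182 ≡ 2^2 (mod 11)
2^2 mod 11 = 4

2^182 ≡ 4 (mod 11)


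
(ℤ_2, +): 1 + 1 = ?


Operation: addition mod 2
1 + 1 = (a + b) mod 2 with a = 1, b = 1

1 + 1 = 0


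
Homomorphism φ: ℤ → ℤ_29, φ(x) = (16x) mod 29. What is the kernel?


Kernel = preimage of identity
ker(φ) = {x ∈ ℤ : 16x ≡ 0 (mod 29)}. gcd(16,29) = 1, so 16x ≡ 0 (mod 29) ⟺ x ≡ 0 (mod 29/1 = 29). Hence ker(φ) = 29ℤ

ker(φ) = 29ℤ


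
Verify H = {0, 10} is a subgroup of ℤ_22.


Subgroup test for H = {0, 10} in (ℤ_22, +):
(1) 0 ∈ H? Yes
(2) Closure: for all a,b ∈ H, (a+b) mod 22 ∈ H? No  [counterexample: 10 + 10 = 20 ∉ H]
(3) Inverses: for all a ∈ H, -a mod 22 ∈ H? No

No, H is not a subgroup of ℤ_22


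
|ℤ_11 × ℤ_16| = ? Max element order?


|ℤ_11 × ℤ_16| = 11 × 16 = 176
Max element order = lcm(11,16) = 176
Cyclic? Yes (gcd=1)

|ℤ_11×ℤ_16| = 176, max element order = 176


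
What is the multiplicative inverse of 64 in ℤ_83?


Use the extended Euclidean algorithm to write 1 = 64·s + 83·t; then s mod 83 is the inverse.
Euclidean algorithm:
  64 = 0·83 + 64
  83 = 1·64 + 19
  64 = 3·19 + 7
  19 = 2·7 + 5
  7 = 1·5 + 2
  5 = 2·2 + 1
  2 = 2·1 + 0
gcd(64,83) = 1
Back-substitution gives: 64·(-35) + 83·(27) = 1
So 64⁻¹ ≡ -35 ≡ 48 (mod 83)
Check: 64 × 48 = 3072 ≡ 1 (mod 83) ✓

64⁻¹ ≡ 48 (mod 83)


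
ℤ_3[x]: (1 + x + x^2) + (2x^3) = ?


Add coefficients mod 3:
x^0: 1 + 0 = 1 (mod 3)
x^1: 1 + 0 = 1 (mod 3)
x^2: 1 + 0 = 1 (mod 3)
x^3: 0 + 2 = 2 (mod 3)
Result: 1 + x + x^2 + 2x^3

f + g = 1 + x + x^2 + 2x^3


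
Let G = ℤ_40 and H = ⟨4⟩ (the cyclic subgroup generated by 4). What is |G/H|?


|⟨4⟩| = n / gcd(4, 40) = 40 / 4 = 10
H is normal (ℤ_40 is abelian).
|G/H| = |G| / |H| = 40 / 10 = 4

|G/H| = 4


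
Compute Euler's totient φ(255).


Factor n: 255 = 3 × 5 × 17
φ(n) = n · ∏(1 - 1/p) over distinct primes p | n
φ(255) = 255 · (1 - 1/3) · (1 - 1/5) · (1 - 1/17) = 128

φ(255) = 128


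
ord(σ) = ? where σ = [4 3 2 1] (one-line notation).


Cycle decomposition: (1 4) (2 3)
Cycle lengths: 2, 2
Order = lcm(2, 2) = 2

ord(σ) = 2


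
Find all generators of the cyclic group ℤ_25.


g generates ℤ_n iff gcd(g,n) = 1
Prime factors of 25: 5
Generators are g ∈ {1,...,24} not divisible by any of these primes.
Generators: {1, 2, 3, 4, 6, 7, 8, 9, 11, 12, 13, 14, 16, 17, 18, 19, 21, 22, 23, 24}
Number of generators = φ(25) = 20

Generators of ℤ_25 = {1, 2, 3, 4, 6, 7, 8, 9, 11, 12, 13, 14, 16, 17, 18, 19, 21, 22, 23, 24}


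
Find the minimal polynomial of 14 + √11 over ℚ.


Let α = 14 + √11. Then α - 14 = √11, so (α - 14)² = 11, giving α² - 28α + 185 = 0. Degree 2 and α ∉ ℚ, so this is the minimal polynomial.

Minimal polynomial: x² - 28x + 185


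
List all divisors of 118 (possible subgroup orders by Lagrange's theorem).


Lagrange's theorem: |H| divides |G|
|G| = 118
Divisors of 118: 1, 2, 59, 118

Possible subgroup orders: {1, 2, 59, 118}


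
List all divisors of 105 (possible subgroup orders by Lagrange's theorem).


Lagrange's theorem: |H| divides |G|
|G| = 105
Divisors of 105: 1, 3, 5, 7, 15, 21, 35, 105

Possible subgroup orders: {1, 3, 5, 7, 15, 21, 35, 105}


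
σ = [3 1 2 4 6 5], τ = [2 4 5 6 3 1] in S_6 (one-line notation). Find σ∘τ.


σ∘τ: apply τ first, then σ
1 →τ 2 →σ 1
2 →τ 4 →σ 4
3 →τ 5 →σ 6
4 →τ 6 →σ 5
5 →τ 3 →σ 2
6 →τ 1 →σ 3

σ∘τ = [1 4 6 5 2 3]


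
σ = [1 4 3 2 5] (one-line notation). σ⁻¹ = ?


To find σ⁻¹, swap domain and range:
σ(1) = 1 → σ⁻¹(1) = 1
σ(2) = 4 → σ⁻¹(4) = 2
σ(3) = 3 → σ⁻¹(3) = 3
σ(4) = 2 → σ⁻¹(2) = 4
σ(5) = 5 → σ⁻¹(5) = 5

σ⁻¹ = [1 4 3 2 5]


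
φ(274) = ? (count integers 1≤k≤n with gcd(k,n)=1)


Factor n: 274 = 2 × 137
φ(n) = n · ∏(1 - 1/p) over distinct primes p | n
φ(274) = 274 · (1 - 1/2) · (1 - 1/137) = 136

φ(274) = 136


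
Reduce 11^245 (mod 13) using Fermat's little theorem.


Fermat's little theorem: if p is prime and gcd(a,p)=1, then a^(p-1) ≡ 1 (mod p)
p = 13 is prime, gcd(11,13) = 1
Reduce exponent: 245 mod 12 = 5
So 11^245 ≡ 11^5 (mod 13)
11^5 mod 13 = 7

11^245 ≡ 7 (mod 13)


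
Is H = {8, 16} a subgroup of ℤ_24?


Subgroup test for H = {8, 16} in (ℤ_24, +):
(1) 0 ∈ H? No
(2) Closure: for all a,b ∈ H, (a+b) mod 24 ∈ H? No  [counterexample: 8 + 16 = 0 ∉ H]
(3) Inverses: for all a ∈ H, -a mod 24 ∈ H? Yes

No, H is not a subgroup of ℤ_24


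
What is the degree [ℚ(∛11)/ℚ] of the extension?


∛11 has minimal polynomial x³ - 11 (irreducible over ℚ since 11 is not a perfect cube)

[ℚ(∛11)/ℚ] = 3


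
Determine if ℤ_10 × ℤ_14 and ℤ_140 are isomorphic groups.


Comparing ℤ_10 × ℤ_14 and ℤ_140:
gcd(10,14) = 2 ≠ 1. Max element order in ℤ_10×ℤ_14 is lcm(10,14) = 70 < 140, so it has no element of order 140

No, ℤ_10 × ℤ_14 ≇ ℤ_140


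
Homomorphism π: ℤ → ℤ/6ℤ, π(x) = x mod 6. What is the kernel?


Kernel = preimage of identity
ker(π) = multiples of 6 = 6ℤ

ker(π) = 6ℤ


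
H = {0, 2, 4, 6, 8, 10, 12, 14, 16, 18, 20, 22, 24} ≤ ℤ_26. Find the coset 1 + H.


1 + H = {1 + h (mod 26) : h ∈ H}
1+0=1, 1+2=3, 1+4=5, 1+6=7, 1+8=9, 1+10=11, 1+12=13, 1+14=15, 1+16=17, 1+18=19, 1+20=21, 1+22=23, 1+24=25

1 + H = {1, 3, 5, 7, 9, 11, 13, 15, 17, 19, 21, 23, 25}


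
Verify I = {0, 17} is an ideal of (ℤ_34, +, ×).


Check ideal conditions for I = {0, 17} in ℤ_34:
(1) I is an additive subgroup? Yes
(2) For r ∈ ℤ_34 and a ∈ I: r·a ∈ I? Yes

Yes, I is an ideal of ℤ_34


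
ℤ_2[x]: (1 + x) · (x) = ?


Expand and collect like terms; reduce coefficients mod 2:
x^0: 1·0 = 0 ≡ 0 (mod 2)
x^1: 1·1 + 1·0 = 1 ≡ 1 (mod 2)
x^2: 1·1 = 1 ≡ 1 (mod 2)
Result: x + x^2

f · g = x + x^2
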